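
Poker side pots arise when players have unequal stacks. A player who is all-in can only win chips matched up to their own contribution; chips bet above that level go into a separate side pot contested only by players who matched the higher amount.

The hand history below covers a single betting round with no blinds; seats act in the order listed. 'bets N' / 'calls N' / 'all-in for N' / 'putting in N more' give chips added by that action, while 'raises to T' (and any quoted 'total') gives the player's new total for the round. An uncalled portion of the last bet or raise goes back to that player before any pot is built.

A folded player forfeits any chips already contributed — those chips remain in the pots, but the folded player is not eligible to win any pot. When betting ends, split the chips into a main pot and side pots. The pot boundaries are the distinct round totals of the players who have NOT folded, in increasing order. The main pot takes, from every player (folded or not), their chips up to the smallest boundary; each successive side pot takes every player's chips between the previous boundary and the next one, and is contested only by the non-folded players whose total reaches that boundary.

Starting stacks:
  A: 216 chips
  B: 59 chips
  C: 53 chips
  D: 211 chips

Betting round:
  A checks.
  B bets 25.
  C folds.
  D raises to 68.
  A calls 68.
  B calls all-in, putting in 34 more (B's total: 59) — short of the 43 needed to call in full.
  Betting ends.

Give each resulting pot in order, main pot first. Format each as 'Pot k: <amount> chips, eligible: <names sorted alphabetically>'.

Contributions: A=68, B=59, D=68
Folded: C
Pot levels (distinct totals of non-folded players): 59, 68
Layer 1-59: 59 each from A, B, D = 59*3 = 177 chips; eligible A, B, D
Layer 60-68: 9 each from A, D = 9*2 = 18 chips; eligible A, D

Pot 1: 177 chips, eligible: A, B, D
Pot 2: 18 chips, eligible: A, D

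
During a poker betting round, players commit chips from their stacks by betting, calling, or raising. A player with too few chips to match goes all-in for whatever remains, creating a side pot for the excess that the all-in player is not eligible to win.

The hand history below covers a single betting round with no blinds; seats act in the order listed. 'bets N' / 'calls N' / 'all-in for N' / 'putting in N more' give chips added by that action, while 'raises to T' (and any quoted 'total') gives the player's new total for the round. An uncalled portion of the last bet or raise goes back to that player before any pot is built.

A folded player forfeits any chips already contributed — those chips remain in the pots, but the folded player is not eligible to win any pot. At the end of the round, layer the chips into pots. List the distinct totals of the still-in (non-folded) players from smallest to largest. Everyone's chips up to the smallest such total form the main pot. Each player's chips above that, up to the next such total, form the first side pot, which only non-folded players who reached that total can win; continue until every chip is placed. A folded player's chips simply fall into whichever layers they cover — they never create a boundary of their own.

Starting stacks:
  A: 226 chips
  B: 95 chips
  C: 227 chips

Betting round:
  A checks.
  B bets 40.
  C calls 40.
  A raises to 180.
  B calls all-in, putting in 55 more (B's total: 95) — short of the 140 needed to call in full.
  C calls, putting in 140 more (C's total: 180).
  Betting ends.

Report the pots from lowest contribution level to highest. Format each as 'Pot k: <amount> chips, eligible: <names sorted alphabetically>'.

Contributions: A=180, B=95, C=180
Pot levels (distinct totals of non-folded players): 95, 180
Layer 1-95: 95 each from A, B, C = 95*3 = 285 chips; eligible A, B, C
Layer 96-180: 85 each from A, C = 85*2 = 170 chips; eligible A, C

Pot 1: 285 chips, eligible: A, B, C
Pot 2: 170 chips, eligible: A, C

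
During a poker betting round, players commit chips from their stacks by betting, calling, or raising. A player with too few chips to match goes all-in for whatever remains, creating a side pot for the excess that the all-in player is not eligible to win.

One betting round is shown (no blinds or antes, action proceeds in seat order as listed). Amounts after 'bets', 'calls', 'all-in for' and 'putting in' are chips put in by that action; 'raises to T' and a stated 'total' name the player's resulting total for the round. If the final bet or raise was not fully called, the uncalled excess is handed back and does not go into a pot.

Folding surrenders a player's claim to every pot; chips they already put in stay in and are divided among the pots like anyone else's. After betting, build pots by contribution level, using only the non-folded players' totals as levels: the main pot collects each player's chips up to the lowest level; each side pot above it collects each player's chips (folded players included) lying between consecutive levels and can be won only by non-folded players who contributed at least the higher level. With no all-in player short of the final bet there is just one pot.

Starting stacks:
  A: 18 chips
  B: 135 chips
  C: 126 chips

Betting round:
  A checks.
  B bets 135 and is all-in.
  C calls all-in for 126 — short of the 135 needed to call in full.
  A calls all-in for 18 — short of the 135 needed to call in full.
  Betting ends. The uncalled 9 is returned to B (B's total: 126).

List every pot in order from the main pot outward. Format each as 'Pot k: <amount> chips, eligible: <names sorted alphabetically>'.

Contributions (after 9 returned to B): A=18, B=126, C=126
Pot levels (distinct totals of non-folded players): 18, 126
Layer 1-18: 18 each from A, B, C = 18*3 = 54 chips; eligible A, B, C
Layer 19-126: 108 each from B, C = 108*2 = 216 chips; eligible B, C

Pot 1: 54 chips, eligible: A, B, C
Pot 2: 216 chips, eligible: B, C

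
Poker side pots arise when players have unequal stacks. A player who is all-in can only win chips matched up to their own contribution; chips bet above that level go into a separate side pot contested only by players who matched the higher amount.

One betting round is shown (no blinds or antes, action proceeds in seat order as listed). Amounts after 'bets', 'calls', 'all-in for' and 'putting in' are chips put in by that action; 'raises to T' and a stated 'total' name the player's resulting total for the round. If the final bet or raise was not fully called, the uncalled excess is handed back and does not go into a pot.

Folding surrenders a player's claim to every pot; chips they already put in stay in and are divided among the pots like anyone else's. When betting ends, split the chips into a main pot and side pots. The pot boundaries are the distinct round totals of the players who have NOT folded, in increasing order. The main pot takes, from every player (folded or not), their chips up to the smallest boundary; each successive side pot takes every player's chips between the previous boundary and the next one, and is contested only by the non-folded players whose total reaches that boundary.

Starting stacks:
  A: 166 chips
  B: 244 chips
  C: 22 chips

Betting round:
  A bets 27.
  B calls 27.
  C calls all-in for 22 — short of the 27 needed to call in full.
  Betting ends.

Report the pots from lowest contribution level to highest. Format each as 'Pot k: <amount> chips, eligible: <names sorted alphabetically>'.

Contributions: A=27, B=27, C=22
Pot levels (distinct totals of non-folded players): 22, 27
Layer 1-22: 22 each from A, B, C = 22*3 = 66 chips; eligible A, B, C
Layer 23-27: 5 each from A, B = 5*2 = 10 chips; eligible A, B

Pot 1: 66 chips, eligible: A, B, C
Pot 2: 10 chips, eligible: A, B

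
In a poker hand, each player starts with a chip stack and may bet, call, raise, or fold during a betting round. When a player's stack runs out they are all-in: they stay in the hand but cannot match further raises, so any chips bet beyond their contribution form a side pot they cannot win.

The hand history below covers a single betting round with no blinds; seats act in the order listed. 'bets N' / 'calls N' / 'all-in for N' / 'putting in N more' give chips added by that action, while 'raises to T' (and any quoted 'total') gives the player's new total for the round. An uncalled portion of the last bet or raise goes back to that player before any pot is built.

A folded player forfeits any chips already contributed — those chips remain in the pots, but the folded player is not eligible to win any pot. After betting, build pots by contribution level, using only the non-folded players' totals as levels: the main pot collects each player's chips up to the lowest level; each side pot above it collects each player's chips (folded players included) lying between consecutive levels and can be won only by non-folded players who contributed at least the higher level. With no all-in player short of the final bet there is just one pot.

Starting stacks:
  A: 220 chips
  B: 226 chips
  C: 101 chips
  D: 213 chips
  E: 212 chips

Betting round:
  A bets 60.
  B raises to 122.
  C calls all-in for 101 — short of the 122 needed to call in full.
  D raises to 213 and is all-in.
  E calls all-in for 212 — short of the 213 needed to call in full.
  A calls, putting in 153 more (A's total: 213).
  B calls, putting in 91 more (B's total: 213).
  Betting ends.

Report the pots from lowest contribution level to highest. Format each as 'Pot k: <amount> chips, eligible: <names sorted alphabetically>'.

Pot 1: 505 chips, eligible: A, B, C, D, E
Pot 2: 444 chips, eligible: A, B, D, E
Pot 3: 3 chips, eligible: A, B, D

Derivation:
Contributions: A=213, B=213, C=101, D=213, E=212
Pot levels (distinct totals of non-folded players): 101, 212, 213
Layer 1-101: 101 each from A, B, C, D, E = 101*5 = 505 chips; eligible A, B, C, D, E
Layer 102-212: 111 each from A, B, D, E = 111*4 = 444 chips; eligible A, B, D, E
Layer 213-213: 1 each from A, B, D = 1*3 = 3 chips; eligible A, B, D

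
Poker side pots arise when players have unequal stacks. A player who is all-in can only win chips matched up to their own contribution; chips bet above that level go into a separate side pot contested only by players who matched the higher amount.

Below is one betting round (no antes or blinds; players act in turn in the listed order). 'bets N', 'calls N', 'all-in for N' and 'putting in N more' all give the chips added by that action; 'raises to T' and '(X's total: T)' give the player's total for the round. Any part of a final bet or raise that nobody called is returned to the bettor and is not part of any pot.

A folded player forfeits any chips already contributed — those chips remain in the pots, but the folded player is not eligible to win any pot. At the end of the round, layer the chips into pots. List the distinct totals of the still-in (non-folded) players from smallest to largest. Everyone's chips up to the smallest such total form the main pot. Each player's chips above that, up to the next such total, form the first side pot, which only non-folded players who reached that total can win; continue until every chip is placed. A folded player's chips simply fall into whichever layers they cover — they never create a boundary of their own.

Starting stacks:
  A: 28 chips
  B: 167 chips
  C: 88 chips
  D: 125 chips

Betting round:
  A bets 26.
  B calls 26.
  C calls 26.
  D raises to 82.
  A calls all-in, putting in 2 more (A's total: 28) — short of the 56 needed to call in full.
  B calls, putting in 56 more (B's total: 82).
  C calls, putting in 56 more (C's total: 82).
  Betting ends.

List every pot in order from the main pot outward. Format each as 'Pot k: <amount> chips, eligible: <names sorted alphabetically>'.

Pot 1: 112 chips, eligible: A, B, C, D
Pot 2: 162 chips, eligible: B, C, D

Derivation:
Contributions: A=28, B=82, C=82, D=82
Pot levels (distinct totals of non-folded players): 28, 82
Layer 1-28: 28 each from A, B, C, D = 28*4 = 112 chips; eligible A, B, C, D
Layer 29-82: 54 each from B, C, D = 54*3 = 162 chips; eligible B, C, D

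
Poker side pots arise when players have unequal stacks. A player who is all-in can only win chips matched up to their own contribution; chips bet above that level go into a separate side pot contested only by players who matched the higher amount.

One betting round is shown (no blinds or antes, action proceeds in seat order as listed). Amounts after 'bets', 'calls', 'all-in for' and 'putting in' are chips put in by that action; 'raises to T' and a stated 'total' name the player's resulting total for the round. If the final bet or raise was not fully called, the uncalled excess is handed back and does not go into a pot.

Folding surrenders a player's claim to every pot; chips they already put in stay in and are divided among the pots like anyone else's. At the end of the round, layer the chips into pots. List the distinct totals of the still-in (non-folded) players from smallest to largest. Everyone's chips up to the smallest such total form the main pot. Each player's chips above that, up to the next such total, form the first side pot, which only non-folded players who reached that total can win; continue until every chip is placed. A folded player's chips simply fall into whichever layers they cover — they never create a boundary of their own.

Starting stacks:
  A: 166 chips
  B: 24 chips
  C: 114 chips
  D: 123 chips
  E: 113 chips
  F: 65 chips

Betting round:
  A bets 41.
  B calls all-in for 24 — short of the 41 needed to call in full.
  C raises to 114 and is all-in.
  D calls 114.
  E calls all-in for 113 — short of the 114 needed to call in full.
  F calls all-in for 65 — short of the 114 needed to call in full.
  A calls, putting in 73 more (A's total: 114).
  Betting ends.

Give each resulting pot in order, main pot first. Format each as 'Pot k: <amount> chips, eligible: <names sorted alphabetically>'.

Contributions: A=114, B=24, C=114, D=114, E=113, F=65
Pot levels (distinct totals of non-folded players): 24, 65, 113, 114
Layer 1-24: 24 each from A, B, C, D, E, F = 24*6 = 144 chips; eligible A, B, C, D, E, F
Layer 25-65: 41 each from A, C, D, E, F = 41*5 = 205 chips; eligible A, C, D, E, F
Layer 66-113: 48 each from A, C, D, E = 48*4 = 192 chips; eligible A, C, D, E
Layer 114-114: 1 each from A, C, D = 1*3 = 3 chips; eligible A, C, D

Pot 1: 144 chips, eligible: A, B, C, D, E, F
Pot 2: 205 chips, eligible: A, C, D, E, F
Pot 3: 192 chips, eligible: A, C, D, E
Pot 4: 3 chips, eligible: A, C, D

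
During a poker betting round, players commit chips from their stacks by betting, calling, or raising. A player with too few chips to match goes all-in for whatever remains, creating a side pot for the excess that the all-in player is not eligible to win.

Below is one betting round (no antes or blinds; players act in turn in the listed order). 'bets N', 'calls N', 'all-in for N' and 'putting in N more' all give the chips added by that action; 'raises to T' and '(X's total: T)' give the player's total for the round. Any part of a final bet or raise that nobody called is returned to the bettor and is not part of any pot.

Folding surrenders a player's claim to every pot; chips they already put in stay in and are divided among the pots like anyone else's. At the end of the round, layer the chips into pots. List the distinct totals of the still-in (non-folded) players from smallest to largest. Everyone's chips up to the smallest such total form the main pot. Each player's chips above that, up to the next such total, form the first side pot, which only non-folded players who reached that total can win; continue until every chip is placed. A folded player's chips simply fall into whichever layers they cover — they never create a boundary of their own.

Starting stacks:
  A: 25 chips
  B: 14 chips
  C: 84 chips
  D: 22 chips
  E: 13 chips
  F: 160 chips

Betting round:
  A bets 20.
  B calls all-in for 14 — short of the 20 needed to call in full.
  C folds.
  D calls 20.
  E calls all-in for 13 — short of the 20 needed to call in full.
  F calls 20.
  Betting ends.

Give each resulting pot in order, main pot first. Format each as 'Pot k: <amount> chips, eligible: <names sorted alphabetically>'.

Contributions: A=20, B=14, D=20, E=13, F=20
Folded: C
Pot levels (distinct totals of non-folded players): 13, 14, 20
Layer 1-13: 13 each from A, B, D, E, F = 13*5 = 65 chips; eligible A, B, D, E, F
Layer 14-14: 1 each from A, B, D, F = 1*4 = 4 chips; eligible A, B, D, F
Layer 15-20: 6 each from A, D, F = 6*3 = 18 chips; eligible A, D, F

Pot 1: 65 chips, eligible: A, B, D, E, F
Pot 2: 4 chips, eligible: A, B, D, F
Pot 3: 18 chips, eligible: A, D, F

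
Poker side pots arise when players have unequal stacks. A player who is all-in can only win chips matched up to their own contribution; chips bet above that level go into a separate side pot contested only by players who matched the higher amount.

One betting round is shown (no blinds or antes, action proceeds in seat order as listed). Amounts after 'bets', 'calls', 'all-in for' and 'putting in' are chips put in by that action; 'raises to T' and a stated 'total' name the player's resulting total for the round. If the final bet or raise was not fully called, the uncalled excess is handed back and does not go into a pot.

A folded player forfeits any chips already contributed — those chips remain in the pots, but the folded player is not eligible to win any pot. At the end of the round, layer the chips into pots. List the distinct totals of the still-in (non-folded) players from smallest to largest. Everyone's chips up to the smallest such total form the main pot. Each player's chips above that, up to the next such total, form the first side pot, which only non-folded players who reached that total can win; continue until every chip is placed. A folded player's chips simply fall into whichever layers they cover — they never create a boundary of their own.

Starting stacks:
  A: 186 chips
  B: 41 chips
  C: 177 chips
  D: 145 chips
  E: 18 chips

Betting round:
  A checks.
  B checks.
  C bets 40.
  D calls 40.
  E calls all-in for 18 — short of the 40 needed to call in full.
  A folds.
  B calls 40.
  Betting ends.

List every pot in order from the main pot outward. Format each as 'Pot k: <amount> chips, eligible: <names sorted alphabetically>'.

Pot 1: 72 chips, eligible: B, C, D, E
Pot 2: 66 chips, eligible: B, C, D

Derivation:
Contributions: B=40, C=40, D=40, E=18
Folded: A
Pot levels (distinct totals of non-folded players): 18, 40
Layer 1-18: 18 each from B, C, D, E = 18*4 = 72 chips; eligible B, C, D, E
Layer 19-40: 22 each from B, C, D = 22*3 = 66 chips; eligible B, C, D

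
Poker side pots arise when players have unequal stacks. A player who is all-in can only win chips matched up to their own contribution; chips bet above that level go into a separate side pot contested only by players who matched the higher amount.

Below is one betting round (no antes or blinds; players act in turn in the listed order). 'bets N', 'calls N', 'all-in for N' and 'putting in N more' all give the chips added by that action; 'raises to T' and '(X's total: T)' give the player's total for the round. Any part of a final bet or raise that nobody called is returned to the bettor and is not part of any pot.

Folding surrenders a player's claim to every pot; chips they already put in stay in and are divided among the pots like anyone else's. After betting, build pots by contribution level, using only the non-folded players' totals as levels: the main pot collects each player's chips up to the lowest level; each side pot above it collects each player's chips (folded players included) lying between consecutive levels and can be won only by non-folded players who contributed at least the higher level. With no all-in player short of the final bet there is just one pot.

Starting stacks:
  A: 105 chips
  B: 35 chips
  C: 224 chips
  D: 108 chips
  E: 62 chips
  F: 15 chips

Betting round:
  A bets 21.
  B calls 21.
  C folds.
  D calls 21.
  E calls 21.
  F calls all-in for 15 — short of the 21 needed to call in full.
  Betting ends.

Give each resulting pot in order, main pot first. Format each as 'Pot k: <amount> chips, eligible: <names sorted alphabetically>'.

Contributions: A=21, B=21, D=21, E=21, F=15
Folded: C
Pot levels (distinct totals of non-folded players): 15, 21
Layer 1-15: 15 each from A, B, D, E, F = 15*5 = 75 chips; eligible A, B, D, E, F
Layer 16-21: 6 each from A, B, D, E = 6*4 = 24 chips; eligible A, B, D, E

Pot 1: 75 chips, eligible: A, B, D, E, F
Pot 2: 24 chips, eligible: A, B, D, E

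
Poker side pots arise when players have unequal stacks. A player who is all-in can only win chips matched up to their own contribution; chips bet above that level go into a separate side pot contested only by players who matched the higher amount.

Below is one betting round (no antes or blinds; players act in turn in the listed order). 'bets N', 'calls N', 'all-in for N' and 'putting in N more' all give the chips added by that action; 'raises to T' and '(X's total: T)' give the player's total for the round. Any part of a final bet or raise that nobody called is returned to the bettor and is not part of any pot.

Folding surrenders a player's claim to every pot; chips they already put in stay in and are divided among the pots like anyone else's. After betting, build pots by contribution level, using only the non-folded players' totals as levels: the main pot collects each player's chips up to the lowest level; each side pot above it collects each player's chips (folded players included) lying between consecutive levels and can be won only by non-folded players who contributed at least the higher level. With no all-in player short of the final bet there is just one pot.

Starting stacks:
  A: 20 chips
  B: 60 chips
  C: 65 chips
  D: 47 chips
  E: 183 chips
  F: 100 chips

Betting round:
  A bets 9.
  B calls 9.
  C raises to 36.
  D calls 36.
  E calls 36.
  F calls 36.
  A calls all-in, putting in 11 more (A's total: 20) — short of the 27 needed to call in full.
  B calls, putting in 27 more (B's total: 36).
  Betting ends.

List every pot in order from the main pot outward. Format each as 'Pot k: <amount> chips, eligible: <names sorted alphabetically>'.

Pot 1: 120 chips, eligible: A, B, C, D, E, F
Pot 2: 80 chips, eligible: B, C, D, E, F

Derivation:
Contributions: A=20, B=36, C=36, D=36, E=36, F=36
Pot levels (distinct totals of non-folded players): 20, 36
Layer 1-20: 20 each from A, B, C, D, E, F = 20*6 = 120 chips; eligible A, B, C, D, E, F
Layer 21-36: 16 each from B, C, D, E, F = 16*5 = 80 chips; eligible B, C, D, E, F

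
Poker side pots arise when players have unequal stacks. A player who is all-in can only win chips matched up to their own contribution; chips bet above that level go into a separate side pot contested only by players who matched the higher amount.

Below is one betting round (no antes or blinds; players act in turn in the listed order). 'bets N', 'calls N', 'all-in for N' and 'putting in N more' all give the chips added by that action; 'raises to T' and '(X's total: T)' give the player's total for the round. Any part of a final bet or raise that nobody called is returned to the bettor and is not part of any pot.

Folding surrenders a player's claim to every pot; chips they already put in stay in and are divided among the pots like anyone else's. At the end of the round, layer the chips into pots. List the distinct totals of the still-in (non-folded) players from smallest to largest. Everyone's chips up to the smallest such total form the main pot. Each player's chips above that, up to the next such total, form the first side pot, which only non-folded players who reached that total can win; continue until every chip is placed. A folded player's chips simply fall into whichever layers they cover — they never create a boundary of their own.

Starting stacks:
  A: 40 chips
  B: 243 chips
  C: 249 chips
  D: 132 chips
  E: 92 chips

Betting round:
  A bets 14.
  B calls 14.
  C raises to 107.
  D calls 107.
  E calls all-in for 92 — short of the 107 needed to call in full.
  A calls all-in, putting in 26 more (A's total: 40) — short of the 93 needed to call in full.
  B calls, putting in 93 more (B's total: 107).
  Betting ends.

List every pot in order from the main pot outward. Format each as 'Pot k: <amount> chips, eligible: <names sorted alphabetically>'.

Contributions: A=40, B=107, C=107, D=107, E=92
Pot levels (distinct totals of non-folded players): 40, 92, 107
Layer 1-40: 40 each from A, B, C, D, E = 40*5 = 200 chips; eligible A, B, C, D, E
Layer 41-92: 52 each from B, C, D, E = 52*4 = 208 chips; eligible B, C, D, E
Layer 93-107: 15 each from B, C, D = 15*3 = 45 chips; eligible B, C, D

Pot 1: 200 chips, eligible: A, B, C, D, E
Pot 2: 208 chips, eligible: B, C, D, E
Pot 3: 45 chips, eligible: B, C, D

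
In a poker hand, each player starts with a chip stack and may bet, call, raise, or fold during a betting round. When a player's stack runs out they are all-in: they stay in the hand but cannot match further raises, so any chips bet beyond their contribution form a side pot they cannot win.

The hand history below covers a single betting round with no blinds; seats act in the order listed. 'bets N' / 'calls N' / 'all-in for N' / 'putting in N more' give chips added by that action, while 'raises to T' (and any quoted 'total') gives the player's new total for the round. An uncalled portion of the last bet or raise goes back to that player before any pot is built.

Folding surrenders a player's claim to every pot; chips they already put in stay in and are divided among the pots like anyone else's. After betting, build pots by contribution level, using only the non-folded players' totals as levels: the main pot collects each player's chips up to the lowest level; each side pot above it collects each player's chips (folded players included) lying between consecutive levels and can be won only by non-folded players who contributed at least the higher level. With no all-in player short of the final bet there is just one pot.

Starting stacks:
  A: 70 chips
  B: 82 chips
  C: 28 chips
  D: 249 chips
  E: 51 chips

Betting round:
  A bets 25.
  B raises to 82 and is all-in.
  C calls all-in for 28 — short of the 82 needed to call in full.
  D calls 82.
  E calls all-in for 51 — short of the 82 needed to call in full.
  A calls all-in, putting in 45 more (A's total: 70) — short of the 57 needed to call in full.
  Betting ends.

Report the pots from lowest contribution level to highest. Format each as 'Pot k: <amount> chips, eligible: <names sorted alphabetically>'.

Pot 1: 140 chips, eligible: A, B, C, D, E
Pot 2: 92 chips, eligible: A, B, D, E
Pot 3: 57 chips, eligible: A, B, D
Pot 4: 24 chips, eligible: B, D

Derivation:
Contributions: A=70, B=82, C=28, D=82, E=51
Pot levels (distinct totals of non-folded players): 28, 51, 70, 82
Layer 1-28: 28 each from A, B, C, D, E = 28*5 = 140 chips; eligible A, B, C, D, E
Layer 29-51: 23 each from A, B, D, E = 23*4 = 92 chips; eligible A, B, D, E
Layer 52-70: 19 each from A, B, D = 19*3 = 57 chips; eligible A, B, D
Layer 71-82: 12 each from B, D = 12*2 = 24 chips; eligible B, D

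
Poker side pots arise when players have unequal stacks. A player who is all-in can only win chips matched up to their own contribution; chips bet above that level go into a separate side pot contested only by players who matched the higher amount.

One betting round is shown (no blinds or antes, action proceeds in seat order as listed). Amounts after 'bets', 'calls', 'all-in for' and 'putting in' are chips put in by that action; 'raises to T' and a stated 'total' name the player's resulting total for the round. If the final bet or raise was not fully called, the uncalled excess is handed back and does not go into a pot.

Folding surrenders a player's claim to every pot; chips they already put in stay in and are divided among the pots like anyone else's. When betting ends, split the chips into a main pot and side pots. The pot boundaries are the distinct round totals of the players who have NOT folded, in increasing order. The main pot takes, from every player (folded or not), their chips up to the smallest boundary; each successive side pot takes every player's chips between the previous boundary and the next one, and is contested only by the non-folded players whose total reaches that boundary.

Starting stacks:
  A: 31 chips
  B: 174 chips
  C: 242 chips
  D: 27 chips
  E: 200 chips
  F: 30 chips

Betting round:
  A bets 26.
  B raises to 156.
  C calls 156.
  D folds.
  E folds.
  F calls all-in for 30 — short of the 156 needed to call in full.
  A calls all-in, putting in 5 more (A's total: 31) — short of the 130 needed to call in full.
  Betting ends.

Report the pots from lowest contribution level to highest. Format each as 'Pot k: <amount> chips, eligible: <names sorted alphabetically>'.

Pot 1: 120 chips, eligible: A, B, C, F
Pot 2: 3 chips, eligible: A, B, C
Pot 3: 250 chips, eligible: B, C

Derivation:
Contributions: A=31, B=156, C=156, F=30
Folded: D, E
Pot levels (distinct totals of non-folded players): 30, 31, 156
Layer 1-30: 30 each from A, B, C, F = 30*4 = 120 chips; eligible A, B, C, F
Layer 31-31: 1 each from A, B, C = 1*3 = 3 chips; eligible A, B, C
Layer 32-156: 125 each from B, C = 125*2 = 250 chips; eligible B, C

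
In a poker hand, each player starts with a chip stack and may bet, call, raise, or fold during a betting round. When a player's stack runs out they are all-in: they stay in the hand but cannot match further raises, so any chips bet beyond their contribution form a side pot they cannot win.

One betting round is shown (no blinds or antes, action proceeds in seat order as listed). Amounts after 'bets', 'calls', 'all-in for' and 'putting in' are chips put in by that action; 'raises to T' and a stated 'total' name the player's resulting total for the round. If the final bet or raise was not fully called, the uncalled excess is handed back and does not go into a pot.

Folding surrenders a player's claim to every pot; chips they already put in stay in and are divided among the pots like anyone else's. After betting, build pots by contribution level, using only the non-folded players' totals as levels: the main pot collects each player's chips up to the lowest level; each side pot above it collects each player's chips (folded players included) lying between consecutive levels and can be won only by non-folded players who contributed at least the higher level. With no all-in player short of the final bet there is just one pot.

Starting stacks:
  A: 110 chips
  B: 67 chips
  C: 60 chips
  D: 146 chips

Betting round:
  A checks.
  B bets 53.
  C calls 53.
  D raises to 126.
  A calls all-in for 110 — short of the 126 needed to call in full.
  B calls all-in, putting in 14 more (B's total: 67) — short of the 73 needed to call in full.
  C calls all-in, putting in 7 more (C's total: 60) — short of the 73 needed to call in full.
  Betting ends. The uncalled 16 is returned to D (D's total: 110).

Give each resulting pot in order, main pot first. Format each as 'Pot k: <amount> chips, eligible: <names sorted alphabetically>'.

Contributions (after 16 returned to D): A=110, B=67, C=60, D=110
Pot levels (distinct totals of non-folded players): 60, 67, 110
Layer 1-60: 60 each from A, B, C, D = 60*4 = 240 chips; eligible A, B, C, D
Layer 61-67: 7 each from A, B, D = 7*3 = 21 chips; eligible A, B, D
Layer 68-110: 43 each from A, D = 43*2 = 86 chips; eligible A, D

Pot 1: 240 chips, eligible: A, B, C, D
Pot 2: 21 chips, eligible: A, B, D
Pot 3: 86 chips, eligible: A, D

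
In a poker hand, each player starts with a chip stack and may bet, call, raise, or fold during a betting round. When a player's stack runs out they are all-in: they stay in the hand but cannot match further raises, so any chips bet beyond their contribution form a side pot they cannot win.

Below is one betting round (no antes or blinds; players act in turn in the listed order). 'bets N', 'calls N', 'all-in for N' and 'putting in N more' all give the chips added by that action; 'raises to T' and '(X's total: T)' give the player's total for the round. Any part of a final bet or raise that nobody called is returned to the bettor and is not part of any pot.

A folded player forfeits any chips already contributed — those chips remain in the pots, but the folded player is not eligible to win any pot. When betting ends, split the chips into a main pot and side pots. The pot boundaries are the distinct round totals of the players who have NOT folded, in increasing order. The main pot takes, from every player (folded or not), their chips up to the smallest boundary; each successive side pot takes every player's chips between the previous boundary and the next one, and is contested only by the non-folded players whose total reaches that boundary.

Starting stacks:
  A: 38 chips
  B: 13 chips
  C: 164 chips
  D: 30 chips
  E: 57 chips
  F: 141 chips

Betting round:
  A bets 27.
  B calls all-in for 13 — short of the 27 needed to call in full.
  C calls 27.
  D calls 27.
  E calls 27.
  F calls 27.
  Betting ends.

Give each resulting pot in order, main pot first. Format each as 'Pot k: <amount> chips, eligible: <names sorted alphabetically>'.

Pot 1: 78 chips, eligible: A, B, C, D, E, F
Pot 2: 70 chips, eligible: A, C, D, E, F

Derivation:
Contributions: A=27, B=13, C=27, D=27, E=27, F=27
Pot levels (distinct totals of non-folded players): 13, 27
Layer 1-13: 13 each from A, B, C, D, E, F = 13*6 = 78 chips; eligible A, B, C, D, E, F
Layer 14-27: 14 each from A, C, D, E, F = 14*5 = 70 chips; eligible A, C, D, E, F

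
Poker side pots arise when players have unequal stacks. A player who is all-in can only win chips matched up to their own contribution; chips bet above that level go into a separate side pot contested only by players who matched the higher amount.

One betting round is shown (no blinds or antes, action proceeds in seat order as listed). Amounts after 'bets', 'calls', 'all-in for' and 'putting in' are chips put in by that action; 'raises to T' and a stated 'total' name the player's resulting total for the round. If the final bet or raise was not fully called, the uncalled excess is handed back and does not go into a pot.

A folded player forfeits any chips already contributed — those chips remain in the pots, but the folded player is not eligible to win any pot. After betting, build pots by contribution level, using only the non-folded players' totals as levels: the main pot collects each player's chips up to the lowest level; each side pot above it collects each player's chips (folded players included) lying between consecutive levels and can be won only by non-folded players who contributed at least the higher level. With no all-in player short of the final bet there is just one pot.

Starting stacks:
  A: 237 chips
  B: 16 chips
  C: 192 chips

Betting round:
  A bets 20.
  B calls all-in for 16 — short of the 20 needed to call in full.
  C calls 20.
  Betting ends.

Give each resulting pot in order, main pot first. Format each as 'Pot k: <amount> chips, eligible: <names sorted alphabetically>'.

Contributions: A=20, B=16, C=20
Pot levels (distinct totals of non-folded players): 16, 20
Layer 1-16: 16 each from A, B, C = 16*3 = 48 chips; eligible A, B, C
Layer 17-20: 4 each from A, C = 4*2 = 8 chips; eligible A, C

Pot 1: 48 chips, eligible: A, B, C
Pot 2: 8 chips, eligible: A, C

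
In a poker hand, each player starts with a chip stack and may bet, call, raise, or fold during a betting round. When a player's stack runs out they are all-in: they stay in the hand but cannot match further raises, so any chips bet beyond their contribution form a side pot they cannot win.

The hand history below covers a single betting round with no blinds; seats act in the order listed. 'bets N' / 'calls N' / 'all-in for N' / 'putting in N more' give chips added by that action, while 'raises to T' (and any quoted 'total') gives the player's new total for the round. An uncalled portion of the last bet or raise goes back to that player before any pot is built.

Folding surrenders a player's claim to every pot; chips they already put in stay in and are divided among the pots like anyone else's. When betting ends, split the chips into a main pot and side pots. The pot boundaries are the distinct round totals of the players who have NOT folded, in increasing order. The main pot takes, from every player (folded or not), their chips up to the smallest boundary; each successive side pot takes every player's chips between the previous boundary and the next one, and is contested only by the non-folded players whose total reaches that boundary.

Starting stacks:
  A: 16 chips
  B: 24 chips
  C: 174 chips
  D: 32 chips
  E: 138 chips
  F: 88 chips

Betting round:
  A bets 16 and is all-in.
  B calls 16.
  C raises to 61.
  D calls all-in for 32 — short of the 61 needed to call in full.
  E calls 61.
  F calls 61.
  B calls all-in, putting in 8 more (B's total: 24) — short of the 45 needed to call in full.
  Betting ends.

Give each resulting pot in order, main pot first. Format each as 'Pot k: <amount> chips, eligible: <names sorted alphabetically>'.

Contributions: A=16, B=24, C=61, D=32, E=61, F=61
Pot levels (distinct totals of non-folded players): 16, 24, 32, 61
Layer 1-16: 16 each from A, B, C, D, E, F = 16*6 = 96 chips; eligible A, B, C, D, E, F
Layer 17-24: 8 each from B, C, D, E, F = 8*5 = 40 chips; eligible B, C, D, E, F
Layer 25-32: 8 each from C, D, E, F = 8*4 = 32 chips; eligible C, D, E, F
Layer 33-61: 29 each from C, E, F = 29*3 = 87 chips; eligible C, E, F

Pot 1: 96 chips, eligible: A, B, C, D, E, F
Pot 2: 40 chips, eligible: B, C, D, E, F
Pot 3: 32 chips, eligible: C, D, E, F
Pot 4: 87 chips, eligible: C, E, F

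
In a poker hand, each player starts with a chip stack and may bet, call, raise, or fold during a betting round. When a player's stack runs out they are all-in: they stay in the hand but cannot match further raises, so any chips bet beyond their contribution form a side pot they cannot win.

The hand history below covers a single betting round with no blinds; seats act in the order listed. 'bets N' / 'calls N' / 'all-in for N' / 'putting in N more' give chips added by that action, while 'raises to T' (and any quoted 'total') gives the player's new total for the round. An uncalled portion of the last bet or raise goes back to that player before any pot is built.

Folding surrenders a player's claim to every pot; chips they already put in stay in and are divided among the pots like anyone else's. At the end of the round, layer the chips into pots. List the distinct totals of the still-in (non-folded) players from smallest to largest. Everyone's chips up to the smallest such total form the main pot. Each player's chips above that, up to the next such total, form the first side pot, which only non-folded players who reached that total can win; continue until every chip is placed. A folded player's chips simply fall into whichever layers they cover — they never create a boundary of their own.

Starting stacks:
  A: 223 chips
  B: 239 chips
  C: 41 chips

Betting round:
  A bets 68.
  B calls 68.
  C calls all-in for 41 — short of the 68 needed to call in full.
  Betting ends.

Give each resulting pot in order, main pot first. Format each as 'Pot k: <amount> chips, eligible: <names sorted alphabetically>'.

Contributions: A=68, B=68, C=41
Pot levels (distinct totals of non-folded players): 41, 68
Layer 1-41: 41 each from A, B, C = 41*3 = 123 chips; eligible A, B, C
Layer 42-68: 27 each from A, B = 27*2 = 54 chips; eligible A, B

Pot 1: 123 chips, eligible: A, B, C
Pot 2: 54 chips, eligible: A, B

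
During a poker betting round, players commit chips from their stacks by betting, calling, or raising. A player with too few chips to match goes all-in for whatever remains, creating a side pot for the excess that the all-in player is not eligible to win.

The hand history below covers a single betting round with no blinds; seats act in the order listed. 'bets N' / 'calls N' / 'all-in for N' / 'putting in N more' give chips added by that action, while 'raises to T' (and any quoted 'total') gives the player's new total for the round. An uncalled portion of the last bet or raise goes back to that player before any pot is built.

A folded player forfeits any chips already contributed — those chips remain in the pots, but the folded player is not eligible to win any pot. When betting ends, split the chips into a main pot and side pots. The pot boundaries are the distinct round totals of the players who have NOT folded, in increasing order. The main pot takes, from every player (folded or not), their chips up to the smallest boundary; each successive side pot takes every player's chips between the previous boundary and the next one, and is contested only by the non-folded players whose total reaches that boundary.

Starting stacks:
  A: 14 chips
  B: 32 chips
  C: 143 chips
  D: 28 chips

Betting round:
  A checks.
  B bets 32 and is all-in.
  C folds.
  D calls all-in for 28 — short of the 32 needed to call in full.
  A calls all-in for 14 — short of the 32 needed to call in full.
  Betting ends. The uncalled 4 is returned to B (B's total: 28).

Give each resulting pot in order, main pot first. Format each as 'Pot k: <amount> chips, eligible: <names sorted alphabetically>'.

Contributions (after 4 returned to B): A=14, B=28, D=28
Folded: C
Pot levels (distinct totals of non-folded players): 14, 28
Layer 1-14: 14 each from A, B, D = 14*3 = 42 chips; eligible A, B, D
Layer 15-28: 14 each from B, D = 14*2 = 28 chips; eligible B, D

Pot 1: 42 chips, eligible: A, B, D
Pot 2: 28 chips, eligible: B, D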